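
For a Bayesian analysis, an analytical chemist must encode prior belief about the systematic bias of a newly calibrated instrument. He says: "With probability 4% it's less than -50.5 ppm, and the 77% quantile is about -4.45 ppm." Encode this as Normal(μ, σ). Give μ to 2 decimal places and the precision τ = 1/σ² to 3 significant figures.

μ = -18.12, τ = 0.00292

For Normal(μ,σ), the p-quantile is μ + z_p·σ. Here z_{0.04} = -1.751, z_{0.77} = 0.7388.
So -50.5 = μ − 1.751σ and -4.45 = μ + 0.7388σ.
Subtracting: σ = (-4.45 − -50.5)/(0.7388 − (-1.751)) = 18.50.
Then μ = -50.5 − (-1.751)·18.50 = -18.12.
Precision τ = 1/σ² = 1/18.5² = 0.00292.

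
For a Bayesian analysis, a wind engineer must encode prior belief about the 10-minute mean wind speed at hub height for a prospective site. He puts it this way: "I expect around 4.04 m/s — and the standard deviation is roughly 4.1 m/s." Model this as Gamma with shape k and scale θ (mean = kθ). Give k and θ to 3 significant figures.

k ≈ 0.971, θ ≈ 4.16

For Gamma(k, scale θ): mean = kθ, variance = kθ², so CV = 1/√k.
CV = SD/mean = 4.1/4.04 = 1.015, hence k = 1/CV² = 0.971.
Then θ = mean/k = 4.04/0.971 = 4.16.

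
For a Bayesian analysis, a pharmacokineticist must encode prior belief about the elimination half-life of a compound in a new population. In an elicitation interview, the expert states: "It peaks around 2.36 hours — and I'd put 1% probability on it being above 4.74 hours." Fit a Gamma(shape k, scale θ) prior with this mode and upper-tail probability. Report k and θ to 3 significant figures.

Gamma(k,θ) with k>1 has mode (k−1)θ, so θ = 2.36/(k−1).
Need P(X < 4.74) = 0.99 with θ tied to k this way. Start at k = 2, θ = 2.36: P(X<4.74) ≈ 0.596.
Too low — raise k to concentrate. Iterating converges to k ≈ 11.1.
Then θ = 2.36/(11.1−1) ≈ 0.234.

k ≈ 11.1, θ ≈ 0.234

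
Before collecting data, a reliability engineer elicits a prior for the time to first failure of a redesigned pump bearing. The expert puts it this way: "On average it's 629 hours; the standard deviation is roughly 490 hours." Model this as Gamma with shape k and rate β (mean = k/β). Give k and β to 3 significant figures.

k ≈ 1.65, β ≈ 0.00262

For Gamma(k, rate β): mean = k/β, variance = k/β², so CV = 1/√k.
CV = SD/mean = 490/629 = 0.779, hence k = 1/CV² = 1.65.
Then β = k/mean = 1.65/629 = 0.00262.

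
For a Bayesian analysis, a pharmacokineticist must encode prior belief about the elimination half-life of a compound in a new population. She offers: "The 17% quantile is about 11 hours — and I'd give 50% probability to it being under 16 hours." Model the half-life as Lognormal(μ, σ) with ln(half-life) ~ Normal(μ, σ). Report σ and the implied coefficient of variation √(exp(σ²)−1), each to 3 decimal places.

σ ≈ 0.393, CV ≈ 0.408

If T ~ Lognormal(μ,σ) then ln T ~ Normal(μ,σ), so the p-quantile of ln T is μ + z_p·σ.
ln(11) = 2.398 and ln(16) = 2.773; z_{0.17} = -0.9542, z_{0.5} = 0.
σ = (2.773 − 2.398)/(0 − (-0.9542)) = 0.393.
μ = 2.398 − (-0.9542)·0.393 = 2.773.
CV = √(exp(σ²)−1) = √(exp(0.1542)−1) = 0.408.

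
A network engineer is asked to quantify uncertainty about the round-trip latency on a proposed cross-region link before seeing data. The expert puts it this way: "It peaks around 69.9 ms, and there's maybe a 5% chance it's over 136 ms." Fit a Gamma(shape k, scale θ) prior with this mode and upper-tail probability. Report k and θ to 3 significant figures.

k ≈ 7.27, θ ≈ 11.2

Gamma(k,θ) with k>1 has mode (k−1)θ, so θ = 69.9/(k−1).
Need P(X < 136) = 0.95 with θ tied to k this way. Start at k = 2, θ = 69.9: P(X<136) ≈ 0.579.
Too low — raise k to concentrate. Iterating converges to k ≈ 7.27.
Then θ = 69.9/(7.27−1) ≈ 11.2.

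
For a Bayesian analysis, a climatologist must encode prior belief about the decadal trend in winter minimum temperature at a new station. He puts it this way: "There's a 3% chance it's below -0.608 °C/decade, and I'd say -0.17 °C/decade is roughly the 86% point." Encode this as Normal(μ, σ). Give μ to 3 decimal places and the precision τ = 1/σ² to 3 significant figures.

μ = -0.330, τ = 45.7

The p-quantile of Normal(μ,σ) is μ + z_p·σ, with z_{0.03} = -1.881 and z_{0.86} = 1.08.
Eliminate σ: μ = (z₂·x₁ − z₁·x₂)/(z₂ − z₁) = (1.08·-0.608 − (-1.881)·-0.17)/2.961 = -0.330.
Then σ = (x₂ − x₁)/(z₂ − z₁) = (-0.17 − -0.608)/2.961 = 0.148.
Precision τ = 1/σ² = 1/0.1479² = 45.7.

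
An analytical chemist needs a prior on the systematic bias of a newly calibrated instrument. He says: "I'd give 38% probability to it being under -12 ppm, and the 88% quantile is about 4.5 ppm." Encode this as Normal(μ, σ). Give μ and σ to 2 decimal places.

μ = -8.60, σ = 11.15

For Normal(μ,σ), the p-quantile is μ + z_p·σ. Here z_{0.38} = -0.3055, z_{0.88} = 1.175.
So -12 = μ − 0.3055σ and 4.5 = μ + 1.175σ.
Subtracting: σ = (4.5 − -12)/(1.175 − (-0.3055)) = 11.15.
Then μ = -12 − (-0.3055)·11.15 = -8.60.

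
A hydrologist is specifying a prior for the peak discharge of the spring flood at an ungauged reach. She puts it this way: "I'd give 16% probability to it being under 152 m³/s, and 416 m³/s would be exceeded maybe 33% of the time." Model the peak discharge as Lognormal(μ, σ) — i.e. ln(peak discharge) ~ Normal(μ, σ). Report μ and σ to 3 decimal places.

If T ~ Lognormal(μ,σ) then ln T ~ Normal(μ,σ), so the p-quantile of ln T is μ + z_p·σ.
ln(152) = 5.024 and ln(416) = 6.031; z_{0.16} = -0.9945, z_{0.67} = 0.4399.
σ = (6.031 − 5.024)/(0.4399 − (-0.9945)) = 0.702.
μ = 5.024 − (-0.9945)·0.702 = 5.722.

μ ≈ 5.722, σ ≈ 0.702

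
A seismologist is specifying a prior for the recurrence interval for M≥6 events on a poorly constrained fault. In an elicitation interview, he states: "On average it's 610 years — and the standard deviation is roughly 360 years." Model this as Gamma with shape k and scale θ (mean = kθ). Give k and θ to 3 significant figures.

For Gamma(k, scale θ): mean = kθ, variance = kθ², so CV = 1/√k.
CV = SD/mean = 360/610 = 0.5902, hence k = 1/CV² = 2.87.
Then θ = mean/k = 610/2.87 = 212.

k ≈ 2.87, θ ≈ 212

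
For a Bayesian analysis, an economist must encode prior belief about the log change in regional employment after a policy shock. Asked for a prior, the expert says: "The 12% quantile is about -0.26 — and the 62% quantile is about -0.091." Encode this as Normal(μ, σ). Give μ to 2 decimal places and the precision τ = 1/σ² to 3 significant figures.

μ = -0.13, τ = 76.7

The p-quantile of Normal(μ,σ) is μ + z_p·σ, with z_{0.12} = -1.175 and z_{0.62} = 0.3055.
Eliminate σ: μ = (z₂·x₁ − z₁·x₂)/(z₂ − z₁) = (0.3055·-0.26 − (-1.175)·-0.091)/1.48 = -0.13.
Then σ = (x₂ − x₁)/(z₂ − z₁) = (-0.091 − -0.26)/1.48 = 0.11.
Precision τ = 1/σ² = 1/0.1142² = 76.7.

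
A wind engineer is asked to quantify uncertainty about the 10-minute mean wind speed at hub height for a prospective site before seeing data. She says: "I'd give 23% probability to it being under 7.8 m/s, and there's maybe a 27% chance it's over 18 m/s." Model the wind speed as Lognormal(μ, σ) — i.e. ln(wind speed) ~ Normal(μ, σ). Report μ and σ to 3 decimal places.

If T ~ Lognormal(μ,σ) then ln T ~ Normal(μ,σ), so the p-quantile of ln T is μ + z_p·σ.
ln(7.8) = 2.054 and ln(18) = 2.89; z_{0.23} = -0.7388, z_{0.73} = 0.6128.
σ = (2.89 − 2.054)/(0.6128 − (-0.7388)) = 0.619.
μ = 2.054 − (-0.7388)·0.619 = 2.511.

μ ≈ 2.511, σ ≈ 0.619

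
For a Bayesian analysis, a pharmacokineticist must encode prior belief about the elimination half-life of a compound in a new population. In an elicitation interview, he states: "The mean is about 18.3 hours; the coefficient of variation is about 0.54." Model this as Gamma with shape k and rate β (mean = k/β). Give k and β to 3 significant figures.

k ≈ 3.43, β ≈ 0.187

For Gamma(k, rate β): mean = k/β, variance = k/β², so CV = 1/√k.
CV = 0.54, hence k = 1/CV² = 3.43.
Then β = k/mean = 3.43/18.3 = 0.187.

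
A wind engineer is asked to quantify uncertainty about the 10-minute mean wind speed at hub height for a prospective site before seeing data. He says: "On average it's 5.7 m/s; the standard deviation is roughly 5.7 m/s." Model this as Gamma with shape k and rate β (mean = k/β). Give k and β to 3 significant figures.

For Gamma(k, rate β): mean = k/β, variance = k/β², so CV = 1/√k.
CV = SD/mean = 5.7/5.7 = 1, hence k = 1/CV² = 1.
Then β = k/mean = 1/5.7 = 0.175.

k ≈ 1, β ≈ 0.175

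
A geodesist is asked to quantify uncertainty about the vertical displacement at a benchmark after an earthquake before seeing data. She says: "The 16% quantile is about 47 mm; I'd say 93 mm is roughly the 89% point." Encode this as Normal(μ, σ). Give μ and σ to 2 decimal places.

For Normal(μ,σ), the p-quantile is μ + z_p·σ. Here z_{0.16} = -0.9945, z_{0.89} = 1.227.
So 47 = μ − 0.9945σ and 93 = μ + 1.227σ.
Subtracting: σ = (93 − 47)/(1.227 − (-0.9945)) = 20.71.
Then μ = 47 − (-0.9945)·20.71 = 67.60.

μ = 67.60, σ = 20.71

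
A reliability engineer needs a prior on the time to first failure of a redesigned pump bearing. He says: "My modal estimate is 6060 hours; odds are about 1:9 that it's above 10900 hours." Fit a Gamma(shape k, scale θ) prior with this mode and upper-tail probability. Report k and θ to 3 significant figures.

k ≈ 6.52, θ ≈ 1100

Gamma(k,θ) with k>1 has mode (k−1)θ, so θ = 6060/(k−1).
Need P(X < 10900) = 0.9 with θ tied to k this way. Start at k = 2, θ = 6060: P(X<10900) ≈ 0.537.
Too low — raise k to concentrate. Iterating converges to k ≈ 6.52.
Then θ = 6060/(6.52−1) ≈ 1100.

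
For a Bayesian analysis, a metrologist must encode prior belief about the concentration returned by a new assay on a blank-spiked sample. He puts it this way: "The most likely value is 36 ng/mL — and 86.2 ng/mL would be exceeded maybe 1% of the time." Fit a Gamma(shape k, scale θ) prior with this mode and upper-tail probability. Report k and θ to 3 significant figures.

k ≈ 7.21, θ ≈ 5.79

Gamma(k,θ) with k>1 has mode (k−1)θ, so θ = 36/(k−1).
Need P(X < 86.2) = 0.99 with θ tied to k this way. Start at k = 2, θ = 36: P(X<86.2) ≈ 0.690.
Too low — raise k to concentrate. Iterating converges to k ≈ 7.21.
Then θ = 36/(7.21−1) ≈ 5.79.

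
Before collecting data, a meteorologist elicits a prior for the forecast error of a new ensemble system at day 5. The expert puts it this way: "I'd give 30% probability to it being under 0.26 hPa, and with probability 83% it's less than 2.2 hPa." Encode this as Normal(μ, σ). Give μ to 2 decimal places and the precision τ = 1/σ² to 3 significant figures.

The p-quantile of Normal(μ,σ) is μ + z_p·σ, with z_{0.3} = -0.5244 and z_{0.83} = 0.9542.
Eliminate σ: μ = (z₂·x₁ − z₁·x₂)/(z₂ − z₁) = (0.9542·0.26 − (-0.5244)·2.2)/1.479 = 0.95.
Then σ = (x₂ − x₁)/(z₂ − z₁) = (2.2 − 0.26)/1.479 = 1.31.
Precision τ = 1/σ² = 1/1.312² = 0.581.

μ = 0.95, τ = 0.581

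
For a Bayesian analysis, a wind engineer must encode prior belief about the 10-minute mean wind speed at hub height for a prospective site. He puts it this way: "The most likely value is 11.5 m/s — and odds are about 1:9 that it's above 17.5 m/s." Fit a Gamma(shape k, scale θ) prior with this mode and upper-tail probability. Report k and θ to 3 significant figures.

k ≈ 11.6, θ ≈ 1.09

Gamma(k,θ) with k>1 has mode (k−1)θ, so θ = 11.5/(k−1).
Need P(X < 17.5) = 0.9 with θ tied to k this way. Start at k = 2, θ = 11.5: P(X<17.5) ≈ 0.449.
Too low — raise k to concentrate. Iterating converges to k ≈ 11.6.
Then θ = 11.5/(11.6−1) ≈ 1.09.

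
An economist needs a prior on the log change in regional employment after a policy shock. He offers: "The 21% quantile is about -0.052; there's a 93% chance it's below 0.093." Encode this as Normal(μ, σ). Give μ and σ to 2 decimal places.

μ = -0.00, σ = 0.06

The p-quantile of Normal(μ,σ) is μ + z_p·σ, with z_{0.21} = -0.8064 and z_{0.93} = 1.476.
Eliminate σ: μ = (z₂·x₁ − z₁·x₂)/(z₂ − z₁) = (1.476·-0.052 − (-0.8064)·0.093)/2.282 = -0.00.
Then σ = (x₂ − x₁)/(z₂ − z₁) = (0.093 − -0.052)/2.282 = 0.06.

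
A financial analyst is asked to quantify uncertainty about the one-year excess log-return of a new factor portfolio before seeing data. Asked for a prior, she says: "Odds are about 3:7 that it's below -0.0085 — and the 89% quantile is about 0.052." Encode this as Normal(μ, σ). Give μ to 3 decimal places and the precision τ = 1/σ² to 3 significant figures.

μ = 0.010, τ = 838

For Normal(μ,σ), the p-quantile is μ + z_p·σ. Here z_{0.3} = -0.5244, z_{0.89} = 1.227.
So -0.0085 = μ − 0.5244σ and 0.052 = μ + 1.227σ.
Subtracting: σ = (0.052 − -0.0085)/(1.227 − (-0.5244)) = 0.035.
Then μ = -0.0085 − (-0.5244)·0.035 = 0.010.
Precision τ = 1/σ² = 1/0.03455² = 838.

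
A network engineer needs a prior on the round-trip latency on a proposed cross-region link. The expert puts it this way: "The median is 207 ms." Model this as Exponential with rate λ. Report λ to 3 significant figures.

λ ≈ 0.00335

Exponential median = ln 2 / λ, so λ = ln 2 / 207.0 = 0.00335.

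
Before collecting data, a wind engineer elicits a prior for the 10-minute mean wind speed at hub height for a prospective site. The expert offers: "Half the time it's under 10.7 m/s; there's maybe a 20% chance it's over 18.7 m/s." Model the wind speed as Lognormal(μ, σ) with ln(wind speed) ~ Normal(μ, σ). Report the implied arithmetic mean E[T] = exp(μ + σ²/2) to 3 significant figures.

If T ~ Lognormal(μ,σ) then ln T ~ Normal(μ,σ), so the p-quantile of ln T is μ + z_p·σ.
ln(10.7) = 2.37 and ln(18.7) = 2.929; z_{0.5} = 0, z_{0.8} = 0.8416.
σ = (2.929 − 2.37)/(0.8416 − (0)) = 0.663.
μ = 2.37 − (0)·0.663 = 2.370.
E[T] = exp(μ + σ²/2) = exp(2.370 + 0.2200) = 13.3 m/s.

E[T] ≈ 13.3 m/s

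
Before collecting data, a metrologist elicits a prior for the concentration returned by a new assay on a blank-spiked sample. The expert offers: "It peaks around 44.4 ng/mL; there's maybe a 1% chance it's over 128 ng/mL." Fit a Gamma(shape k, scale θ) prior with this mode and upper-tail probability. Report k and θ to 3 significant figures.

Gamma(k,θ) with k>1 has mode (k−1)θ, so θ = 44.4/(k−1).
Need P(X < 128) = 0.99 with θ tied to k this way. Start at k = 2, θ = 44.4: P(X<128) ≈ 0.783.
Too low — raise k to concentrate. Iterating converges to k ≈ 5.05.
Then θ = 44.4/(5.05−1) ≈ 11.

k ≈ 5.05, θ ≈ 11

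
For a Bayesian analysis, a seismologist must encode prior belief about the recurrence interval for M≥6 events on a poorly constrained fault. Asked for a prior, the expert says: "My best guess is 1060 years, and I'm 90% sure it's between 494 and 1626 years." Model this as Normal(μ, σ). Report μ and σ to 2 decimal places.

A symmetric 90% interval runs μ ± z·σ with z = 1.645.
Half-width = 566, so σ = 566/1.645 = 344.10.
μ is the stated best guess, 1060.00.

μ = 1060.00, σ = 344.10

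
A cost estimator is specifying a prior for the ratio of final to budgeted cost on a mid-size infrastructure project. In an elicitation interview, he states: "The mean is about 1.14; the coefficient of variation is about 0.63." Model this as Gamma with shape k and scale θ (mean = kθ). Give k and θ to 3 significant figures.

For Gamma(k, scale θ): mean = kθ, variance = kθ², so CV = 1/√k.
CV = 0.63, hence k = 1/CV² = 2.52.
Then θ = mean/k = 1.14/2.52 = 0.452.

k ≈ 2.52, θ ≈ 0.452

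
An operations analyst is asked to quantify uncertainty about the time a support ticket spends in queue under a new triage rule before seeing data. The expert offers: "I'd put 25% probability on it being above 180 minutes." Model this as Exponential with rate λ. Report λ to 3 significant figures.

λ ≈ 0.0077

P(T > 180.0) = e^(−λ·180.0) = 0.25, so λ = −ln(0.25)/180.0 = 0.0077.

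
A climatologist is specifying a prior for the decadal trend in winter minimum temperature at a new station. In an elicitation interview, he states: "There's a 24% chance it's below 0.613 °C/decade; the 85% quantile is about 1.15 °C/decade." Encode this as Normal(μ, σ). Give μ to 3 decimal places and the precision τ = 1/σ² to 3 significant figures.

μ = 0.831, τ = 10.5

For Normal(μ,σ), the p-quantile is μ + z_p·σ. Here z_{0.24} = -0.7063, z_{0.85} = 1.036.
So 0.613 = μ − 0.7063σ and 1.15 = μ + 1.036σ.
Subtracting: σ = (1.15 − 0.613)/(1.036 − (-0.7063)) = 0.308.
Then μ = 0.613 − (-0.7063)·0.308 = 0.831.
Precision τ = 1/σ² = 1/0.3081² = 10.5.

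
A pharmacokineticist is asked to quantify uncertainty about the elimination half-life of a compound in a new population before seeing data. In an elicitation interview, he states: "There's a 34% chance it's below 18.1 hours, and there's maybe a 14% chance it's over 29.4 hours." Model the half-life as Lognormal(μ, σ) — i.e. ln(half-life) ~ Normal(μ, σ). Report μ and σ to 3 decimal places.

μ ≈ 3.030, σ ≈ 0.325

If T ~ Lognormal(μ,σ) then ln T ~ Normal(μ,σ), so the p-quantile of ln T is μ + z_p·σ.
ln(18.1) = 2.896 and ln(29.4) = 3.381; z_{0.34} = -0.4125, z_{0.86} = 1.08.
σ = (3.381 − 2.896)/(1.08 − (-0.4125)) = 0.325.
μ = 2.896 − (-0.4125)·0.325 = 3.030.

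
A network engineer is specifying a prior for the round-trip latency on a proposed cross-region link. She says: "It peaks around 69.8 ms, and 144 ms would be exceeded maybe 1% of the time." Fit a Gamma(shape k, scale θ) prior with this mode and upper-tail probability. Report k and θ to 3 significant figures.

Gamma(k,θ) with k>1 has mode (k−1)θ, so θ = 69.8/(k−1).
Need P(X < 144) = 0.99 with θ tied to k this way. Start at k = 2, θ = 69.8: P(X<144) ≈ 0.611.
Too low — raise k to concentrate. Iterating converges to k ≈ 10.3.
Then θ = 69.8/(10.3−1) ≈ 7.5.

k ≈ 10.3, θ ≈ 7.5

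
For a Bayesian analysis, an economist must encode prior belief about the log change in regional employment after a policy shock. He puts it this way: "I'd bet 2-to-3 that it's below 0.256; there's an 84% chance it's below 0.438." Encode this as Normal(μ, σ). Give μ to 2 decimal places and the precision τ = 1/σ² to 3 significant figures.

μ = 0.29, τ = 47

The p-quantile of Normal(μ,σ) is μ + z_p·σ, with z_{0.4} = -0.2533 and z_{0.84} = 0.9945.
Eliminate σ: μ = (z₂·x₁ − z₁·x₂)/(z₂ − z₁) = (0.9945·0.256 − (-0.2533)·0.438)/1.248 = 0.29.
Then σ = (x₂ − x₁)/(z₂ − z₁) = (0.438 − 0.256)/1.248 = 0.15.
Precision τ = 1/σ² = 1/0.1459² = 47.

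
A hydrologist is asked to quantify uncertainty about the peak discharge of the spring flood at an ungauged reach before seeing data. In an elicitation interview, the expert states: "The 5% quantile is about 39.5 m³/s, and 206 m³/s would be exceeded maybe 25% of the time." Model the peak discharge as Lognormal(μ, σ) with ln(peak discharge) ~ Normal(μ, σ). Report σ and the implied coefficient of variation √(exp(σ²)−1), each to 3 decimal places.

If T ~ Lognormal(μ,σ) then ln T ~ Normal(μ,σ), so the p-quantile of ln T is μ + z_p·σ.
ln(39.5) = 3.676 and ln(206) = 5.328; z_{0.05} = -1.645, z_{0.75} = 0.6745.
σ = (5.328 − 3.676)/(0.6745 − (-1.645)) = 0.712.
μ = 3.676 − (-1.645)·0.712 = 4.848.
CV = √(exp(σ²)−1) = √(exp(0.5071)−1) = 0.813.

σ ≈ 0.712, CV ≈ 0.813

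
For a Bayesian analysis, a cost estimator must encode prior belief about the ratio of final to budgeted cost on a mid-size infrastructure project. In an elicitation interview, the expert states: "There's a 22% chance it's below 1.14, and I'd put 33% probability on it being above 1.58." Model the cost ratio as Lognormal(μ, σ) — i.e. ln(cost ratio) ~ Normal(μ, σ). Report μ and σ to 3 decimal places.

μ ≈ 0.339, σ ≈ 0.269

If T ~ Lognormal(μ,σ) then ln T ~ Normal(μ,σ), so the p-quantile of ln T is μ + z_p·σ.
ln(1.14) = 0.131 and ln(1.58) = 0.4574; z_{0.22} = -0.7722, z_{0.67} = 0.4399.
σ = (0.4574 − 0.131)/(0.4399 − (-0.7722)) = 0.269.
μ = 0.131 − (-0.7722)·0.269 = 0.339.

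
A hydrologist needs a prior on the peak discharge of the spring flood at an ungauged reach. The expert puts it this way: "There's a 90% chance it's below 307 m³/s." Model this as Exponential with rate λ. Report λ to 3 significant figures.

λ ≈ 0.0075

P(T < 307.0) = 1 − e^(−λ·307.0) = 0.9, so λ = −ln(1−0.9)/307.0 = −ln(0.1)/307.0 = 0.0075.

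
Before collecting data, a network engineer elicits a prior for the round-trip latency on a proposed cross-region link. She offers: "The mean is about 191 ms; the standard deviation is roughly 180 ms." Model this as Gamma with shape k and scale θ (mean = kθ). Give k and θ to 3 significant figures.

k ≈ 1.13, θ ≈ 170

For Gamma(k, scale θ): mean = kθ, variance = kθ², so CV = 1/√k.
CV = SD/mean = 180/191 = 0.9424, hence k = 1/CV² = 1.13.
Then θ = mean/k = 191/1.13 = 170.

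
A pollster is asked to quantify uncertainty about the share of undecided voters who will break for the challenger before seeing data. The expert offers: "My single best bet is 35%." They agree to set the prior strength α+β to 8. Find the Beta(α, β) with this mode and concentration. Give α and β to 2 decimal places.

α = 3.10, β = 4.90

For α,β > 1 the Beta mode is (α−1)/(α+β−2). With α+β = 8, the mode is (α−1)/6.
Set (α−1)/6 = 0.35 → α = 1 + 0.35·6 = 3.10.
β = 8 − α = 4.90.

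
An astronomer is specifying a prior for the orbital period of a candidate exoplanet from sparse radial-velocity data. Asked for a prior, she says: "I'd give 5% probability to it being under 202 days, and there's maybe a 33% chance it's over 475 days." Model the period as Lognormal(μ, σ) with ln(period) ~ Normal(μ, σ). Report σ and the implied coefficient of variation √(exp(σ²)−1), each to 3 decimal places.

If T ~ Lognormal(μ,σ) then ln T ~ Normal(μ,σ), so the p-quantile of ln T is μ + z_p·σ.
ln(202) = 5.308 and ln(475) = 6.163; z_{0.05} = -1.645, z_{0.67} = 0.4399.
σ = (6.163 − 5.308)/(0.4399 − (-1.645)) = 0.410.
μ = 5.308 − (-1.645)·0.410 = 5.983.
CV = √(exp(σ²)−1) = √(exp(0.1682)−1) = 0.428.

σ ≈ 0.410, CV ≈ 0.428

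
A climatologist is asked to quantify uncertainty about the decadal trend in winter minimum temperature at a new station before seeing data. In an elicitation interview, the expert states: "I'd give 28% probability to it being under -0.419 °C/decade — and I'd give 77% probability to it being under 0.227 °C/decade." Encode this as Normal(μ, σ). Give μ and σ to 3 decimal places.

For Normal(μ,σ), the p-quantile is μ + z_p·σ. Here z_{0.28} = -0.5828, z_{0.77} = 0.7388.
So -0.419 = μ − 0.5828σ and 0.227 = μ + 0.7388σ.
Subtracting: σ = (0.227 − -0.419)/(0.7388 − (-0.5828)) = 0.489.
Then μ = -0.419 − (-0.5828)·0.489 = -0.134.

μ = -0.134, σ = 0.489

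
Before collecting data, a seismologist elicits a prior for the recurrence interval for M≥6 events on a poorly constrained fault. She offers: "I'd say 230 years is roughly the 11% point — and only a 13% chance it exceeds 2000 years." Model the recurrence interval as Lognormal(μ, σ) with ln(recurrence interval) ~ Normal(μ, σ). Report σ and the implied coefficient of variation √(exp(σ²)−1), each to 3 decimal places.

σ ≈ 0.919, CV ≈ 1.152

If T ~ Lognormal(μ,σ) then ln T ~ Normal(μ,σ), so the p-quantile of ln T is μ + z_p·σ.
ln(230) = 5.438 and ln(2000) = 7.601; z_{0.11} = -1.227, z_{0.87} = 1.126.
σ = (7.601 − 5.438)/(1.126 − (-1.227)) = 0.919.
μ = 5.438 − (-1.227)·0.919 = 6.566.
CV = √(exp(σ²)−1) = √(exp(0.8449)−1) = 1.152.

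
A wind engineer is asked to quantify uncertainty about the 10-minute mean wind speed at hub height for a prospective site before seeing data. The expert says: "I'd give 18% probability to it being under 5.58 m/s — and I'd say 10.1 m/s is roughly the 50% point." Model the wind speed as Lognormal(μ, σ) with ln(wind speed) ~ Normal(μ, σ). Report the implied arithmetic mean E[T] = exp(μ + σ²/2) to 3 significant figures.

If T ~ Lognormal(μ,σ) then ln T ~ Normal(μ,σ), so the p-quantile of ln T is μ + z_p·σ.
ln(5.58) = 1.719 and ln(10.1) = 2.313; z_{0.18} = -0.9154, z_{0.5} = 0.
σ = (2.313 − 1.719)/(0 − (-0.9154)) = 0.648.
μ = 1.719 − (-0.9154)·0.648 = 2.313.
E[T] = exp(μ + σ²/2) = exp(2.313 + 0.2101) = 12.5 m/s.

E[T] ≈ 12.5 m/s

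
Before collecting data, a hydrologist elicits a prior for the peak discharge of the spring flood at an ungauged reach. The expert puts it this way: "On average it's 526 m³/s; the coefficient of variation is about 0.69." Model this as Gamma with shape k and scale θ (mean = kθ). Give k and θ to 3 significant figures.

For Gamma(k, scale θ): mean = kθ, variance = kθ², so CV = 1/√k.
CV = 0.69, hence k = 1/CV² = 2.1.
Then θ = mean/k = 526/2.1 = 250.

k ≈ 2.1, θ ≈ 250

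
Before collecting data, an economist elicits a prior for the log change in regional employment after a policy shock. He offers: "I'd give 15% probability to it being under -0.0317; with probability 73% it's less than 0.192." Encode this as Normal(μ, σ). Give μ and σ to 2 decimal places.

μ = 0.11, σ = 0.14

The p-quantile of Normal(μ,σ) is μ + z_p·σ, with z_{0.15} = -1.036 and z_{0.73} = 0.6128.
Eliminate σ: μ = (z₂·x₁ − z₁·x₂)/(z₂ − z₁) = (0.6128·-0.0317 − (-1.036)·0.192)/1.649 = 0.11.
Then σ = (x₂ − x₁)/(z₂ − z₁) = (0.192 − -0.0317)/1.649 = 0.14.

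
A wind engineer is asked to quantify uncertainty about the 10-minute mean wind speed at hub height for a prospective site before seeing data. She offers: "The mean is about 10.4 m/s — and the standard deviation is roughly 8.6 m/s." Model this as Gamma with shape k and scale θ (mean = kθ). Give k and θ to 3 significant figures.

For Gamma(k, scale θ): mean = kθ, variance = kθ², so CV = 1/√k.
CV = SD/mean = 8.6/10.4 = 0.8269, hence k = 1/CV² = 1.46.
Then θ = mean/k = 10.4/1.46 = 7.11.

k ≈ 1.46, θ ≈ 7.11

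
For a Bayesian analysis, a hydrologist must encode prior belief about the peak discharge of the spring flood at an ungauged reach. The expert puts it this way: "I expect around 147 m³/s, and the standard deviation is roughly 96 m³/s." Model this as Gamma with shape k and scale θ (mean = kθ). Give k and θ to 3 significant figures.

k ≈ 2.34, θ ≈ 62.7

For Gamma(k, scale θ): mean = kθ, variance = kθ², so CV = 1/√k.
CV = SD/mean = 96/147 = 0.6531, hence k = 1/CV² = 2.34.
Then θ = mean/k = 147/2.34 = 62.7.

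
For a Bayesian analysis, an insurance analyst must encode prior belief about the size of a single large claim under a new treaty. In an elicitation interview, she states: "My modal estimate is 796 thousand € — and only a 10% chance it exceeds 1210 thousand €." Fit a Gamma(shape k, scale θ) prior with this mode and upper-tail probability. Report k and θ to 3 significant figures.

Gamma(k,θ) with k>1 has mode (k−1)θ, so θ = 796/(k−1).
Need P(X < 1210) = 0.9 with θ tied to k this way. Start at k = 2, θ = 796: P(X<1210) ≈ 0.449.
Too low — raise k to concentrate. Iterating converges to k ≈ 11.6.
Then θ = 796/(11.6−1) ≈ 74.9.

k ≈ 11.6, θ ≈ 74.9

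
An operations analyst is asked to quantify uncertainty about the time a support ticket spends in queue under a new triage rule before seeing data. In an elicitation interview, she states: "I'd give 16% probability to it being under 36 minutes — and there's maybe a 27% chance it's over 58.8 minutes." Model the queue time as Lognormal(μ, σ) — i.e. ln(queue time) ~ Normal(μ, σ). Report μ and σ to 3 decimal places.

μ ≈ 3.887, σ ≈ 0.305

If T ~ Lognormal(μ,σ) then ln T ~ Normal(μ,σ), so the p-quantile of ln T is μ + z_p·σ.
ln(36) = 3.584 and ln(58.8) = 4.074; z_{0.16} = -0.9945, z_{0.73} = 0.6128.
σ = (4.074 − 3.584)/(0.6128 − (-0.9945)) = 0.305.
μ = 3.584 − (-0.9945)·0.305 = 3.887.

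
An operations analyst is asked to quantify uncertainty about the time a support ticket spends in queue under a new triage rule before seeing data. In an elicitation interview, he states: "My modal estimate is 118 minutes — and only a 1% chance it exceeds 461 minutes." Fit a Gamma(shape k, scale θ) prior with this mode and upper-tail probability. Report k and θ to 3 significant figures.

k ≈ 3.27, θ ≈ 52.1

Gamma(k,θ) with k>1 has mode (k−1)θ, so θ = 118/(k−1).
Need P(X < 461) = 0.99 with θ tied to k this way. Start at k = 2, θ = 118: P(X<461) ≈ 0.901.
Too low — raise k to concentrate. Iterating converges to k ≈ 3.27.
Then θ = 118/(3.27−1) ≈ 52.1.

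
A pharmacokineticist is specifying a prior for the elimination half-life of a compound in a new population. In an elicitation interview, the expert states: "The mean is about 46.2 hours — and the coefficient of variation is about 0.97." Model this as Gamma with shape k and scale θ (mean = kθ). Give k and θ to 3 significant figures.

For Gamma(k, scale θ): mean = kθ, variance = kθ², so CV = 1/√k.
CV = 0.97, hence k = 1/CV² = 1.06.
Then θ = mean/k = 46.2/1.06 = 43.5.

k ≈ 1.06, θ ≈ 43.5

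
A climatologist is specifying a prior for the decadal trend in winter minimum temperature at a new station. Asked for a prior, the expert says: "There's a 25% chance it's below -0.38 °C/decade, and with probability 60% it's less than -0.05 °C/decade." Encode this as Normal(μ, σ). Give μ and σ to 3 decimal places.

μ = -0.140, σ = 0.356

For Normal(μ,σ), the p-quantile is μ + z_p·σ. Here z_{0.25} = -0.6745, z_{0.6} = 0.2533.
So -0.38 = μ − 0.6745σ and -0.05 = μ + 0.2533σ.
Subtracting: σ = (-0.05 − -0.38)/(0.2533 − (-0.6745)) = 0.356.
Then μ = -0.38 − (-0.6745)·0.356 = -0.140.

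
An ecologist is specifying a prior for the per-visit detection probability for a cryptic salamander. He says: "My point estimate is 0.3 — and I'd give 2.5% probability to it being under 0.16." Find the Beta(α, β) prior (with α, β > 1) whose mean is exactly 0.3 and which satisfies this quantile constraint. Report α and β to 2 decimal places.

α ≈ 10.10, β ≈ 23.57

With mean 0.3 fixed, write α = 0.3s, β = 0.7s where s = α+β.
Need P(θ < 0.16) = 0.025 under Beta(0.3s, 0.7s). Normal approximation: (q−m)/√(m(1−m)/s) ≈ z_{0.025} = -1.96, so s ≈ 0.3·0.7·(-1.96)²/(0.16−0.3)² = 41.2.
At s = 41.2: P(θ<0.16) ≈ 0.015. Adjusting to match 0.025 gives s ≈ 33.67.
So α = 0.3·33.67 ≈ 10.10, β = 0.7·33.67 ≈ 23.57.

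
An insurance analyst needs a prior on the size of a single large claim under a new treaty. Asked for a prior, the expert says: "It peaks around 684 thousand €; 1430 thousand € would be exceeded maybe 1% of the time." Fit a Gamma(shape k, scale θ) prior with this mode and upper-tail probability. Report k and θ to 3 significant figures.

k ≈ 9.95, θ ≈ 76.4

Gamma(k,θ) with k>1 has mode (k−1)θ, so θ = 684/(k−1).
Need P(X < 1430) = 0.99 with θ tied to k this way. Start at k = 2, θ = 684: P(X<1430) ≈ 0.618.
Too low — raise k to concentrate. Iterating converges to k ≈ 9.95.
Then θ = 684/(9.95−1) ≈ 76.4.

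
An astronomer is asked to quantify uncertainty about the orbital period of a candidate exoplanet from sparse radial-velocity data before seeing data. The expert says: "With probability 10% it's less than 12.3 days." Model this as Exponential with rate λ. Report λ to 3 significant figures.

P(T < 12.3) = 1 − e^(−λ·12.3) = 0.1, so λ = −ln(1−0.1)/12.3 = −ln(0.9)/12.3 = 0.00857.

λ ≈ 0.00857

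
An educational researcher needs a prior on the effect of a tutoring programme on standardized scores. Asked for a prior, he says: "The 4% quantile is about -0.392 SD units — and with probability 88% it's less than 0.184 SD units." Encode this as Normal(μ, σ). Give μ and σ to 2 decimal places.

For Normal(μ,σ), the p-quantile is μ + z_p·σ. Here z_{0.04} = -1.751, z_{0.88} = 1.175.
So -0.392 = μ − 1.751σ and 0.184 = μ + 1.175σ.
Subtracting: σ = (0.184 − -0.392)/(1.175 − (-1.751)) = 0.20.
Then μ = -0.392 − (-1.751)·0.20 = -0.05.

μ = -0.05, σ = 0.20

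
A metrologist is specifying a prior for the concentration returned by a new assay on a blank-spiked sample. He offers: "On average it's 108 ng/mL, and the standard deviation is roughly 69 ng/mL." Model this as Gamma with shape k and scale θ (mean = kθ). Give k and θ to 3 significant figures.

For Gamma(k, scale θ): mean = kθ, variance = kθ², so CV = 1/√k.
CV = SD/mean = 69/108 = 0.6389, hence k = 1/CV² = 2.45.
Then θ = mean/k = 108/2.45 = 44.1.

k ≈ 2.45, θ ≈ 44.1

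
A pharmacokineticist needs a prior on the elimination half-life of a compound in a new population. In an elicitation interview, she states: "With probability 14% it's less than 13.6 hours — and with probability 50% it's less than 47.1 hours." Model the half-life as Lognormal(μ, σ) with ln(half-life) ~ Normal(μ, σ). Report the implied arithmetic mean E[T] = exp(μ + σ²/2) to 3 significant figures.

E[T] ≈ 91.2 hours

If T ~ Lognormal(μ,σ) then ln T ~ Normal(μ,σ), so the p-quantile of ln T is μ + z_p·σ.
ln(13.6) = 2.61 and ln(47.1) = 3.852; z_{0.14} = -1.08, z_{0.5} = 0.
σ = (3.852 − 2.61)/(0 − (-1.08)) = 1.150.
μ = 2.61 − (-1.08)·1.150 = 3.852.
E[T] = exp(μ + σ²/2) = exp(3.852 + 0.6611) = 91.2 hours.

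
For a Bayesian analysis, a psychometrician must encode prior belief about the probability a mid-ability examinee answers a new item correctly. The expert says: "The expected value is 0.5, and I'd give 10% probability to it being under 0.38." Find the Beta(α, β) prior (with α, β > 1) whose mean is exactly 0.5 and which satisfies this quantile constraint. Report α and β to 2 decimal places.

With mean 0.5 fixed, write α = 0.5s, β = 0.5s where s = α+β.
Need P(θ < 0.38) = 0.1 under Beta(0.5s, 0.5s). Normal approximation: (q−m)/√(m(1−m)/s) ≈ z_{0.1} = -1.28, so s ≈ 0.5·0.5·(-1.28)²/(0.38−0.5)² = 28.5.
At s = 28.5: P(θ<0.38) ≈ 0.099. Adjusting to match 0.1 gives s ≈ 28.18.
So α = 0.5·28.18 ≈ 14.09, β = 0.5·28.18 ≈ 14.09.

α ≈ 14.09, β ≈ 14.09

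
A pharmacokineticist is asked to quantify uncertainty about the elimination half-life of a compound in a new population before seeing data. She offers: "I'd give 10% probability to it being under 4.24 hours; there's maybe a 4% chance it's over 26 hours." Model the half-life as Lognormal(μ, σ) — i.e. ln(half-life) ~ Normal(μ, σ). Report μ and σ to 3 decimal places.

μ ≈ 2.211, σ ≈ 0.598

If T ~ Lognormal(μ,σ) then ln T ~ Normal(μ,σ), so the p-quantile of ln T is μ + z_p·σ.
ln(4.24) = 1.445 and ln(26) = 3.258; z_{0.1} = -1.282, z_{0.96} = 1.751.
σ = (3.258 − 1.445)/(1.751 − (-1.282)) = 0.598.
μ = 1.445 − (-1.282)·0.598 = 2.211.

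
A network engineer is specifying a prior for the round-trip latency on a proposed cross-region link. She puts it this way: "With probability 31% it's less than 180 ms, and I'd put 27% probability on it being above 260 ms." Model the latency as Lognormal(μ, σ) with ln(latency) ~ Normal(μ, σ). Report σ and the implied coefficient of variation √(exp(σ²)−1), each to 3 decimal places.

σ ≈ 0.332, CV ≈ 0.341

If T ~ Lognormal(μ,σ) then ln T ~ Normal(μ,σ), so the p-quantile of ln T is μ + z_p·σ.
ln(180) = 5.193 and ln(260) = 5.561; z_{0.31} = -0.4959, z_{0.73} = 0.6128.
σ = (5.561 − 5.193)/(0.6128 − (-0.4959)) = 0.332.
μ = 5.193 − (-0.4959)·0.332 = 5.357.
CV = √(exp(σ²)−1) = √(exp(0.1100)−1) = 0.341.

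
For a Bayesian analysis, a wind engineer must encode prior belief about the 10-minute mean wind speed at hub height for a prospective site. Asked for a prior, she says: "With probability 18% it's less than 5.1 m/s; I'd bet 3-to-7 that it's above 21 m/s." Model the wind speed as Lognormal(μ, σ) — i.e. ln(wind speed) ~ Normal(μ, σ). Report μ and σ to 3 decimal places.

If T ~ Lognormal(μ,σ) then ln T ~ Normal(μ,σ), so the p-quantile of ln T is μ + z_p·σ.
ln(5.1) = 1.629 and ln(21) = 3.045; z_{0.18} = -0.9154, z_{0.7} = 0.5244.
σ = (3.045 − 1.629)/(0.5244 − (-0.9154)) = 0.983.
μ = 1.629 − (-0.9154)·0.983 = 2.529.

μ ≈ 2.529, σ ≈ 0.983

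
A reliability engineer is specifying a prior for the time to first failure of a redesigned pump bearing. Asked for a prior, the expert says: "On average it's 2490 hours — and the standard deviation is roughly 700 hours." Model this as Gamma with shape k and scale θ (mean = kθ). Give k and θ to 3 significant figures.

For Gamma(k, scale θ): mean = kθ, variance = kθ², so CV = 1/√k.
CV = SD/mean = 700/2490 = 0.2811, hence k = 1/CV² = 12.7.
Then θ = mean/k = 2490/12.7 = 197.

k ≈ 12.7, θ ≈ 197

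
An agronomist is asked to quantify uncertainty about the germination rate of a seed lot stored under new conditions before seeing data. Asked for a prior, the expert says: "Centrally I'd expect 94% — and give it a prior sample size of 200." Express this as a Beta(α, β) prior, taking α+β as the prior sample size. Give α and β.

Under the effective-sample-size interpretation, Beta(α, β) has prior mean α/(α+β) and prior sample size α+β.
So α+β = 200 and α/(α+β) = 0.94, giving α = 0.94·200 = 188 and β = 200 − 188 = 12.

α = 188, β = 12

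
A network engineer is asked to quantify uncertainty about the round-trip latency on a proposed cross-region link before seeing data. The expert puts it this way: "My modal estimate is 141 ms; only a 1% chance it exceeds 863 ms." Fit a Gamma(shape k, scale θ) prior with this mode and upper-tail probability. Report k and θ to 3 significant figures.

Gamma(k,θ) with k>1 has mode (k−1)θ, so θ = 141/(k−1).
Need P(X < 863) = 0.99 with θ tied to k this way. Start at k = 2, θ = 141: P(X<863) ≈ 0.984.
Too low — raise k to concentrate. Iterating converges to k ≈ 2.12.
Then θ = 141/(2.12−1) ≈ 126.

k ≈ 2.12, θ ≈ 126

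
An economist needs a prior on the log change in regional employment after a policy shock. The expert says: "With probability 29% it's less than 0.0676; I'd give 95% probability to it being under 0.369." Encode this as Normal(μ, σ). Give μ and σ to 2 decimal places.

μ = 0.14, σ = 0.14

For Normal(μ,σ), the p-quantile is μ + z_p·σ. Here z_{0.29} = -0.5534, z_{0.95} = 1.645.
So 0.0676 = μ − 0.5534σ and 0.369 = μ + 1.645σ.
Subtracting: σ = (0.369 − 0.0676)/(1.645 − (-0.5534)) = 0.14.
Then μ = 0.0676 − (-0.5534)·0.14 = 0.14.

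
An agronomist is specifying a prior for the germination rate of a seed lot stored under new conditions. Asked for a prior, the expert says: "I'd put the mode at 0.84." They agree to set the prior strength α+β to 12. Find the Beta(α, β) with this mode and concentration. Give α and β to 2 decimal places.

α = 9.40, β = 2.60

For α,β > 1 the Beta mode is (α−1)/(α+β−2). With α+β = 12, the mode is (α−1)/10.
Set (α−1)/10 = 0.84 → α = 1 + 0.84·10 = 9.40.
β = 12 − α = 2.60.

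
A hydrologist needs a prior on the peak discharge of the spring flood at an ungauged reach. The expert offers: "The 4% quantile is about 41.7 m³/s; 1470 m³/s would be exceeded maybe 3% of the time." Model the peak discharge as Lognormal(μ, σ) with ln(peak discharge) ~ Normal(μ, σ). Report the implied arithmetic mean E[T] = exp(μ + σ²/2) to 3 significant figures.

E[T] ≈ 376 m³/s

If T ~ Lognormal(μ,σ) then ln T ~ Normal(μ,σ), so the p-quantile of ln T is μ + z_p·σ.
ln(41.7) = 3.731 and ln(1470) = 7.293; z_{0.04} = -1.751, z_{0.97} = 1.881.
σ = (7.293 − 3.731)/(1.881 − (-1.751)) = 0.981.
μ = 3.731 − (-1.751)·0.981 = 5.448.
E[T] = exp(μ + σ²/2) = exp(5.448 + 0.4812) = 376 m³/s.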